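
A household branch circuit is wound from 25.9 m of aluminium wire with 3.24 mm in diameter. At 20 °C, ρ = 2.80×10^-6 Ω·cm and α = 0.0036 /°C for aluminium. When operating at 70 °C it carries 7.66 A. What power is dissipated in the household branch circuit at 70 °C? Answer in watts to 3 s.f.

6.09 W

ρ = 2.80×10^-6 Ω·cm = 2.80×10^-8 Ω·m
A = π(d/2)² = π(1.6200e-03 m)² = 8.245e-06 m²
R₍20₎ = ρL/A = (2.80×10^-8)(25.9)/(8.245e-06) = 0.08796 Ω
R₍70₎ = R₍20₎(1 + αΔT) = 0.08796 × (1 + 0.0036×50) = 0.1038 Ω
P = I²R = (7.66)² × 0.1038 = 6.09 W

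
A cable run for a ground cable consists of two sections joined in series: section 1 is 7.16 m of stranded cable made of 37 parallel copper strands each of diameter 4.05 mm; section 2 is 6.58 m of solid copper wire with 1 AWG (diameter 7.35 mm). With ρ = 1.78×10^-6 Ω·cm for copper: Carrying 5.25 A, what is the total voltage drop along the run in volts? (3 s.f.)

0.0159 V

ρ = 1.78×10^-6 Ω·cm = 1.78×10^-8 Ω·m
Section 1: A_strand = π(2.0250e-03)² = 1.288e-05 m²; R₁ = ρL/(N·A_s) = (1.78×10^-8)(7.16)/(37×1.288e-05) = 2.674×10^-4 Ω
Section 2: A = π(7.35/2 mm)² = π(3.6750e-03 m)² = 4.243e-05 m²
R₂ = (1.78×10^-8)(6.58)/(4.243e-05) = 0.00276 Ω
R = R₁ + R₂ = 0.003028 Ω
V = IR = 5.25 × 0.003028 = 0.0159 V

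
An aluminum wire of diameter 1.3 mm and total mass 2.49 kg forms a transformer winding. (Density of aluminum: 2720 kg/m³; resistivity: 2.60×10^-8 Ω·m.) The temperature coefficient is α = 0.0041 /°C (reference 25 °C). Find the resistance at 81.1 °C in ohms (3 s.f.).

A = π(d/2)² = π(6.5000e-04 m)² = 1.3273e-06 m²
L = m/(density·A) = 2.49/(2720×1.3273e-06) = 689.7 m
R = ρL/A = (2.60×10^-8)(689.7)/(1.3273e-06) = 13.51 Ω
R(81.1 °C) = 13.51 × (1 + 0.0041×56.1) = 16.6 Ω

16.6 Ω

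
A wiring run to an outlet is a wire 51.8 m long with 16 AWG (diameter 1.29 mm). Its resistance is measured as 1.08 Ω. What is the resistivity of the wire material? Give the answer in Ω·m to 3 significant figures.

2.72×10^-8 Ω·m

A = π(1.29/2 mm)² = π(6.4500e-04 m)² = 1.307e-06 m²
ρ = RA/L = (1.08)(1.307e-06)/(51.8) = 2.72×10^-8 Ω·m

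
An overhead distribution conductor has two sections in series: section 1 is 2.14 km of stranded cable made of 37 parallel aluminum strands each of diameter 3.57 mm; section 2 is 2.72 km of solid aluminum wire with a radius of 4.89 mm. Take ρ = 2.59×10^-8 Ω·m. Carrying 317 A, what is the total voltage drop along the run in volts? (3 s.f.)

345 V

Section 1: A_strand = π(1.7850e-03)² = 1.001e-05 m²; R₁ = ρL/(N·A_s) = (2.59×10^-8)(2140)/(37×1.001e-05) = 0.1497 Ω
Section 2: A = πr² = π(4.8900e-03 m)² = 7.512e-05 m²
R₂ = (2.59×10^-8)(2720)/(7.512e-05) = 0.9378 Ω
R = R₁ + R₂ = 1.087 Ω
V = IR = 317 × 1.087 = 345 V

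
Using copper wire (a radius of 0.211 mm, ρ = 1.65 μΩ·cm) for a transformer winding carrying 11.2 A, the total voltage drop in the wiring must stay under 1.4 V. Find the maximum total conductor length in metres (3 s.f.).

ρ = 1.65 μΩ·cm = 1.65×10^-8 Ω·m
A = πr² = π(2.1100e-04 m)² = 1.399e-07 m²
L_max = V_max·A/(1·ρI) = (1.4)(1.399e-07)/(1.65×10^-8×11.2) = 1.06 m

1.06 m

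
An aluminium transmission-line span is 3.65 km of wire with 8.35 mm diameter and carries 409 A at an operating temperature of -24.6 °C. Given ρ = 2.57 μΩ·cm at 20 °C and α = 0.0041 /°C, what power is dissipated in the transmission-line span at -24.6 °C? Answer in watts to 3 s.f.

2.34×10^5 W

ρ = 2.57 μΩ·cm = 2.57×10^-8 Ω·m
A = π(d/2)² = π(4.1750e-03 m)² = 5.476e-05 m²
R₍20₎ = ρL/A = (2.57×10^-8)(3650)/(5.476e-05) = 1.713 Ω
R₍-24.6₎ = R₍20₎(1 + αΔT) = 1.713 × (1 + 0.0041×-44.6) = 1.4 Ω
P = I²R = (409)² × 1.4 = 2.34×10^5 W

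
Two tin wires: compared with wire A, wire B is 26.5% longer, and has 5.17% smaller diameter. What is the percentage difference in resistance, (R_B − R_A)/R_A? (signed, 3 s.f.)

40.7%

R ∝ L/d², so R_B/R_A = (1 + 26.5/100) × (1 − 5.17/100)⁻²
= 1.265 × 1.112 = 1.407
(R_B − R_A)/R_A = 1.407 − 1 = 40.7%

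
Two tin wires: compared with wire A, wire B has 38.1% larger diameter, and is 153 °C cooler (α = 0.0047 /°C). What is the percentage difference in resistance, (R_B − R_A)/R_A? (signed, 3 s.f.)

R ∝ ρL/d² with ρ ∝ (1+αΔT), so R_B/R_A = (1 + 38.1/100)⁻² × (1 − 0.0047×153)
= 0.5243 × 0.2809 = 0.1473
(R_B − R_A)/R_A = 0.1473 − 1 = -85.3%

-85.3%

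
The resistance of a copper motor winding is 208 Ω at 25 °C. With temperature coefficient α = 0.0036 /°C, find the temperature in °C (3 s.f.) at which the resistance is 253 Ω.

85.1 °C

R = R₀(1 + α(T − T₀)) ⇒ T = T₀ + (R/R₀ − 1)/α
T = 25 + (253/208 − 1)/0.0036 = 25 + (0.2163)/0.0036 = 85.1 °C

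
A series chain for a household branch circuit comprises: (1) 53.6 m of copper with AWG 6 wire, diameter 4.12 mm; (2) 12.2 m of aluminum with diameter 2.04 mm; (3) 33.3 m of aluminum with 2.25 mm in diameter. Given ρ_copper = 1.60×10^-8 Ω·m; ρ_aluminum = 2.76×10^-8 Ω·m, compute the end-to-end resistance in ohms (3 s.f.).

0.398 Ω

Seg 1: A = π(4.12/2 mm)² = π(2.0600e-03 m)² = 1.333e-05 m²
R_1 = (1.60×10^-8)(53.6)/(1.333e-05) = 0.06433 Ω
Seg 2: A = π(d/2)² = π(1.0200e-03 m)² = 3.269e-06 m²
R_2 = (2.76×10^-8)(12.2)/(3.269e-06) = 0.103 Ω
Seg 3: A = π(d/2)² = π(1.1250e-03 m)² = 3.976e-06 m²
R_3 = (2.76×10^-8)(33.3)/(3.976e-06) = 0.2312 Ω
R_total = R_1 + R_2 + R_3 = 0.398 Ω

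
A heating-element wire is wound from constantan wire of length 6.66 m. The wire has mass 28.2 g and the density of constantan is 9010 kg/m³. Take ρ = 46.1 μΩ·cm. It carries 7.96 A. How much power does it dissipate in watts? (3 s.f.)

ρ = 46.1 μΩ·cm = 4.61×10^-7 Ω·m
A = m/(density·L) = 0.0282/(9010×6.66) = 4.6995e-07 m²
R = ρL/A = (4.61×10^-7)(6.66)/(4.6995e-07) = 6.533 Ω
P = I²R = (7.96)² × 6.533 = 414 W

414 W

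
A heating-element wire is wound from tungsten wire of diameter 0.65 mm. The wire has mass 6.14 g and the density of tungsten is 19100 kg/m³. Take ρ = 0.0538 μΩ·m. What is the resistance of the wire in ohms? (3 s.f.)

ρ = 0.0538 μΩ·m = 5.38×10^-8 Ω·m
A = π(d/2)² = π(3.2500e-04 m)² = 3.3183e-07 m²
L = m/(density·A) = 0.00614/(19100×3.3183e-07) = 0.9688 m
R = ρL/A = (5.38×10^-8)(0.9688)/(3.3183e-07) = 0.157 Ω

0.157 Ω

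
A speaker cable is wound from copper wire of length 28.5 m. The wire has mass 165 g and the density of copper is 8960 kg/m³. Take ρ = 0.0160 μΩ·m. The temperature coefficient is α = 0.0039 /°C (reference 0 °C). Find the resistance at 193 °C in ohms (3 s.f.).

ρ = 0.0160 μΩ·m = 1.60×10^-8 Ω·m
A = m/(density·L) = 0.165/(8960×28.5) = 6.4615e-07 m²
R = ρL/A = (1.60×10^-8)(28.5)/(6.4615e-07) = 0.7057 Ω
R(193 °C) = 0.7057 × (1 + 0.0039×193) = 1.24 Ω

1.24 Ω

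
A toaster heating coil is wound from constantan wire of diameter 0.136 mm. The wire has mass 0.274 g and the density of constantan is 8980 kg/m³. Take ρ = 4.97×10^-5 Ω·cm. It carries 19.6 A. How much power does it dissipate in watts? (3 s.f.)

27600 W

ρ = 4.97×10^-5 Ω·cm = 4.97×10^-7 Ω·m
A = π(d/2)² = π(6.8000e-05 m)² = 1.4527e-08 m²
L = m/(density·A) = 2.740×10^-4/(8980×1.4527e-08) = 2.1 m
R = ρL/A = (4.97×10^-7)(2.1)/(1.4527e-08) = 71.86 Ω
P = I²R = (19.6)² × 71.86 = 27600 W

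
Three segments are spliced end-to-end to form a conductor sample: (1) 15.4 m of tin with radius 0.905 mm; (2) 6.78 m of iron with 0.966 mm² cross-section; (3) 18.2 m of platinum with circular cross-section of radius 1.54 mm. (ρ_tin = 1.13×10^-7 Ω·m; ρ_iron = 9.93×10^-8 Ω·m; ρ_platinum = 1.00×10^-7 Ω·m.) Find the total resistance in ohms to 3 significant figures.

Seg 1: A = πr² = π(9.0500e-04 m)² = 2.573e-06 m²
R_1 = (1.13×10^-7)(15.4)/(2.573e-06) = 0.6763 Ω
Seg 2: A = 0.966 mm² = 9.660e-07 m²
R_2 = (9.93×10^-8)(6.78)/(9.660e-07) = 0.697 Ω
Seg 3: A = πr² = π(1.5400e-03 m)² = 7.451e-06 m²
R_3 = (1.00×10^-7)(18.2)/(7.451e-06) = 0.2443 Ω
R_total = R_1 + R_2 + R_3 = 1.62 Ω

1.62 Ω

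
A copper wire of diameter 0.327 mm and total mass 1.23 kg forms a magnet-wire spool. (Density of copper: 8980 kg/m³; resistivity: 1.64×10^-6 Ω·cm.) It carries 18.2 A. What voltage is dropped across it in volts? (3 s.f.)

5800 V

ρ = 1.64×10^-6 Ω·cm = 1.64×10^-8 Ω·m
A = π(d/2)² = π(1.6350e-04 m)² = 8.3982e-08 m²
L = m/(density·A) = 1.23/(8980×8.3982e-08) = 1631 m
R = ρL/A = (1.64×10^-8)(1631)/(8.3982e-08) = 318.5 Ω
V = IR = 18.2 × 318.5 = 5800 V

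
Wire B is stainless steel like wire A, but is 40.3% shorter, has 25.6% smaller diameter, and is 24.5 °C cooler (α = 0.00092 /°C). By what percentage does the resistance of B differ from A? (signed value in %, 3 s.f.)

5.42%

R ∝ ρL/d² with ρ ∝ (1+αΔT), so R_B/R_A = (1 − 40.3/100) × (1 − 25.6/100)⁻² × (1 − 0.00092×24.5)
= 0.597 × 1.807 × 0.9775 = 1.054
(R_B − R_A)/R_A = 1.054 − 1 = 5.42%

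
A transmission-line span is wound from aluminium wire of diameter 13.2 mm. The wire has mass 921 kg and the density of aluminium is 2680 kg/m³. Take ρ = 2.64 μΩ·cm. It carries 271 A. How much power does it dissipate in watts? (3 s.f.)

35600 W

ρ = 2.64 μΩ·cm = 2.64×10^-8 Ω·m
A = π(d/2)² = π(6.6000e-03 m)² = 1.3685e-04 m²
L = m/(density·A) = 921/(2680×1.3685e-04) = 2511 m
R = ρL/A = (2.64×10^-8)(2511)/(1.3685e-04) = 0.4845 Ω
P = I²R = (271)² × 0.4845 = 35600 W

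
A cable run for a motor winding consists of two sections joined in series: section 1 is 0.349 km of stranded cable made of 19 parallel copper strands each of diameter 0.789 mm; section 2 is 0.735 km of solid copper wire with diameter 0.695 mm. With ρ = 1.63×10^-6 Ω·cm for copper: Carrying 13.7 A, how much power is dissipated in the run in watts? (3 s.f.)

6040 W

ρ = 1.63×10^-6 Ω·cm = 1.63×10^-8 Ω·m
Section 1: A_strand = π(3.9450e-04)² = 4.889e-07 m²; R₁ = ρL/(N·A_s) = (1.63×10^-8)(349)/(19×4.889e-07) = 0.6124 Ω
Section 2: A = π(d/2)² = π(3.4750e-04 m)² = 3.794e-07 m²
R₂ = (1.63×10^-8)(735)/(3.794e-07) = 31.58 Ω
R = R₁ + R₂ = 32.19 Ω
P = I²R = (13.7)² × 32.19 = 6040 W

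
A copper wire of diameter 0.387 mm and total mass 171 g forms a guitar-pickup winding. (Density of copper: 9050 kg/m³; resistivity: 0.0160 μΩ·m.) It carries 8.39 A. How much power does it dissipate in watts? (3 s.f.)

ρ = 0.0160 μΩ·m = 1.60×10^-8 Ω·m
A = π(d/2)² = π(1.9350e-04 m)² = 1.1763e-07 m²
L = m/(density·A) = 0.171/(9050×1.1763e-07) = 160.6 m
R = ρL/A = (1.60×10^-8)(160.6)/(1.1763e-07) = 21.85 Ω
P = I²R = (8.39)² × 21.85 = 1540 W

1540 W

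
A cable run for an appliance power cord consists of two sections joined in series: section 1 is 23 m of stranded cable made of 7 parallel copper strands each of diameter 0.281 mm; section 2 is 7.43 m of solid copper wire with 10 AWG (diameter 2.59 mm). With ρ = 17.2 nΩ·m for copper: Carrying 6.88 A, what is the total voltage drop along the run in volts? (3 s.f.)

6.44 V

ρ = 17.2 nΩ·m = 1.72×10^-8 Ω·m
Section 1: A_strand = π(1.4050e-04)² = 6.202e-08 m²; R₁ = ρL/(N·A_s) = (1.72×10^-8)(23)/(7×6.202e-08) = 0.9113 Ω
Section 2: A = π(2.59/2 mm)² = π(1.2950e-03 m)² = 5.269e-06 m²
R₂ = (1.72×10^-8)(7.43)/(5.269e-06) = 0.02426 Ω
R = R₁ + R₂ = 0.9355 Ω
V = IR = 6.88 × 0.9355 = 6.44 V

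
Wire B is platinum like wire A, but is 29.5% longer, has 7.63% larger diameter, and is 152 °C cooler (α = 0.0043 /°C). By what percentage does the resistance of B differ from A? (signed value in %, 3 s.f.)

R ∝ ρL/d² with ρ ∝ (1+αΔT), so R_B/R_A = (1 + 29.5/100) × (1 + 7.63/100)⁻² × (1 − 0.0043×152)
= 1.295 × 0.8632 × 0.3464 = 0.3872
(R_B − R_A)/R_A = 0.3872 − 1 = -61.3%

-61.3%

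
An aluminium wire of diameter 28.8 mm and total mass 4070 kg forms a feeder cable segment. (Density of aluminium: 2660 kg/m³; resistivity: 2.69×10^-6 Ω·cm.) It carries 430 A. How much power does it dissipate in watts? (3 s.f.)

17900 W

ρ = 2.69×10^-6 Ω·cm = 2.69×10^-8 Ω·m
A = π(d/2)² = π(1.4400e-02 m)² = 6.5144e-04 m²
L = m/(density·A) = 4070/(2660×6.5144e-04) = 2349 m
R = ρL/A = (2.69×10^-8)(2349)/(6.5144e-04) = 0.09699 Ω
P = I²R = (430)² × 0.09699 = 17900 W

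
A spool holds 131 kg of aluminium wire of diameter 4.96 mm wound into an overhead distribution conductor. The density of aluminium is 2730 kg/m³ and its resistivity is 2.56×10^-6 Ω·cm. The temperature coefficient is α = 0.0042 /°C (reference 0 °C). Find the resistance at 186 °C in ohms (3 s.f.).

ρ = 2.56×10^-6 Ω·cm = 2.56×10^-8 Ω·m
A = π(d/2)² = π(2.4800e-03 m)² = 1.9322e-05 m²
L = m/(density·A) = 131/(2730×1.9322e-05) = 2483 m
R = ρL/A = (2.56×10^-8)(2483)/(1.9322e-05) = 3.29 Ω
R(186 °C) = 3.29 × (1 + 0.0042×186) = 5.86 Ω

5.86 Ω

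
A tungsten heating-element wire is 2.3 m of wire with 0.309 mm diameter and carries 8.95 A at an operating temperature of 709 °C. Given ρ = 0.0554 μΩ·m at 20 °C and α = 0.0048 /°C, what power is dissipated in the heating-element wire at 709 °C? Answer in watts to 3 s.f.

ρ = 0.0554 μΩ·m = 5.54×10^-8 Ω·m
A = π(d/2)² = π(1.5450e-04 m)² = 7.499e-08 m²
R₍20₎ = ρL/A = (5.54×10^-8)(2.3)/(7.499e-08) = 1.699 Ω
R₍709₎ = R₍20₎(1 + αΔT) = 1.699 × (1 + 0.0048×689) = 7.319 Ω
P = I²R = (8.95)² × 7.319 = 586 W

586 W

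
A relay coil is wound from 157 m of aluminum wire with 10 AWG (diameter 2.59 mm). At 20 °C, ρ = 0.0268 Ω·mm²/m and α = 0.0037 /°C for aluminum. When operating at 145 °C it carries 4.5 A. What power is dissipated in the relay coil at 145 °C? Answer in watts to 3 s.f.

23.7 W

ρ = 0.0268 Ω·mm²/m = 2.68×10^-8 Ω·m
A = π(2.59/2 mm)² = π(1.2950e-03 m)² = 5.269e-06 m²
R₍20₎ = ρL/A = (2.68×10^-8)(157)/(5.269e-06) = 0.7986 Ω
R₍145₎ = R₍20₎(1 + αΔT) = 0.7986 × (1 + 0.0037×125) = 1.168 Ω
P = I²R = (4.5)² × 1.168 = 23.7 W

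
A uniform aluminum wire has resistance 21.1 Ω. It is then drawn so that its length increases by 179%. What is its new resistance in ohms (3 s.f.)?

k = 1 + 179/100 = 2.79; volume constant ⇒ A' = A/k, so R' = k²R.
R' = 7.784 × 21.1 = 164 Ω

164 Ω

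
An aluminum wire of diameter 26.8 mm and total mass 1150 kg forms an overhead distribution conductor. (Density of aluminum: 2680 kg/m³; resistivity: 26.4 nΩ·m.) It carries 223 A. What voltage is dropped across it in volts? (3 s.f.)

7.94 V

ρ = 26.4 nΩ·m = 2.64×10^-8 Ω·m
A = π(d/2)² = π(1.3400e-02 m)² = 5.6410e-04 m²
L = m/(density·A) = 1150/(2680×5.6410e-04) = 760.7 m
R = ρL/A = (2.64×10^-8)(760.7)/(5.6410e-04) = 0.0356 Ω
V = IR = 223 × 0.0356 = 7.94 V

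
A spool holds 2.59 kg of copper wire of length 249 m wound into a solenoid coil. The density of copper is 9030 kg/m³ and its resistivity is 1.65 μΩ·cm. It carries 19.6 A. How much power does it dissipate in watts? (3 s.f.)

ρ = 1.65 μΩ·cm = 1.65×10^-8 Ω·m
A = m/(density·L) = 2.59/(9030×249) = 1.1519e-06 m²
R = ρL/A = (1.65×10^-8)(249)/(1.1519e-06) = 3.567 Ω
P = I²R = (19.6)² × 3.567 = 1370 W

1370 W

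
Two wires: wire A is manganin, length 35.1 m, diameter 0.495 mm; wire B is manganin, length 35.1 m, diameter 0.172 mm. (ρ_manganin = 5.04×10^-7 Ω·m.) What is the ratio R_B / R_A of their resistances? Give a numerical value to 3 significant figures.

R ∝ ρL/d², so R_B/R_A = (d_A/d_B)²
= (0.495/0.172)² = 8.28

8.28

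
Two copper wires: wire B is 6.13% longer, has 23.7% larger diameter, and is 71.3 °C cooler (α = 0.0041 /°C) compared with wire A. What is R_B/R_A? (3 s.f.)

R ∝ ρL/d² with ρ ∝ (1+αΔT), so R_B/R_A = (1 + 6.13/100) × (1 + 23.7/100)⁻² × (1 − 0.0041×71.3)
= 1.061 × 0.6535 × 0.7077 = 0.491

0.491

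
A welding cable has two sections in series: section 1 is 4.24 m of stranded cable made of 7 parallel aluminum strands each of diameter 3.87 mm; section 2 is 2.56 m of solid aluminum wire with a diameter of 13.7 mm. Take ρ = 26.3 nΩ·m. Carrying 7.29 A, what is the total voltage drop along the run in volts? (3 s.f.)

ρ = 26.3 nΩ·m = 2.63×10^-8 Ω·m
Section 1: A_strand = π(1.9350e-03)² = 1.176e-05 m²; R₁ = ρL/(N·A_s) = (2.63×10^-8)(4.24)/(7×1.176e-05) = 0.001354 Ω
Section 2: A = π(d/2)² = π(6.8500e-03 m)² = 1.474e-04 m²
R₂ = (2.63×10^-8)(2.56)/(1.474e-04) = 4.567×10^-4 Ω
R = R₁ + R₂ = 0.001811 Ω
V = IR = 7.29 × 0.001811 = 0.0132 V

0.0132 V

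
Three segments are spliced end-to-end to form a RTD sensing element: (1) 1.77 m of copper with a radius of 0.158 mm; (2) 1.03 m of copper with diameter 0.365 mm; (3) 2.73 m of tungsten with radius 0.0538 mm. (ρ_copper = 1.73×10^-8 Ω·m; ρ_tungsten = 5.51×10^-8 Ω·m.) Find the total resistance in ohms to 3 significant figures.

17.1 Ω

Seg 1: A = πr² = π(1.5800e-04 m)² = 7.843e-08 m²
R_1 = (1.73×10^-8)(1.77)/(7.843e-08) = 0.3904 Ω
Seg 2: A = π(d/2)² = π(1.8250e-04 m)² = 1.046e-07 m²
R_2 = (1.73×10^-8)(1.03)/(1.046e-07) = 0.1703 Ω
Seg 3: A = πr² = π(5.3800e-05 m)² = 9.093e-09 m²
R_3 = (5.51×10^-8)(2.73)/(9.093e-09) = 16.54 Ω
R_total = R_1 + R_2 + R_3 = 17.1 Ω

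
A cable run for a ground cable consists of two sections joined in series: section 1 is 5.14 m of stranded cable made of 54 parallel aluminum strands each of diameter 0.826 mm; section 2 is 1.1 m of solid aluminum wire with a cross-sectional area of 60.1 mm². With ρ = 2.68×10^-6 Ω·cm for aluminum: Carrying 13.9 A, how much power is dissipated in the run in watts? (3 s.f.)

ρ = 2.68×10^-6 Ω·cm = 2.68×10^-8 Ω·m
Section 1: A_strand = π(4.1300e-04)² = 5.359e-07 m²; R₁ = ρL/(N·A_s) = (2.68×10^-8)(5.14)/(54×5.359e-07) = 0.004761 Ω
Section 2: A = 60.1 mm² = 6.010e-05 m²
R₂ = (2.68×10^-8)(1.1)/(6.010e-05) = 4.905×10^-4 Ω
R = R₁ + R₂ = 0.005251 Ω
P = I²R = (13.9)² × 0.005251 = 1.01 W

1.01 W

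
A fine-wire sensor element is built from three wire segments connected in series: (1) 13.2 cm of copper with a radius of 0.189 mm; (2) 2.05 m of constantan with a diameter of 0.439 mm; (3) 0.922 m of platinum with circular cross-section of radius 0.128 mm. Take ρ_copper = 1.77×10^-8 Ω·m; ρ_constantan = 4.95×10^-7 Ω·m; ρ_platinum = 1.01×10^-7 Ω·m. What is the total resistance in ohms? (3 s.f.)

Seg 1: A = πr² = π(1.8900e-04 m)² = 1.122e-07 m²
R_1 = (1.77×10^-8)(0.132)/(1.122e-07) = 0.02082 Ω
Seg 2: A = π(d/2)² = π(2.1950e-04 m)² = 1.514e-07 m²
R_2 = (4.95×10^-7)(2.05)/(1.514e-07) = 6.704 Ω
Seg 3: A = πr² = π(1.2800e-04 m)² = 5.147e-08 m²
R_3 = (1.01×10^-7)(0.922)/(5.147e-08) = 1.809 Ω
R_total = R_1 + R_2 + R_3 = 8.53 Ω

8.53 Ω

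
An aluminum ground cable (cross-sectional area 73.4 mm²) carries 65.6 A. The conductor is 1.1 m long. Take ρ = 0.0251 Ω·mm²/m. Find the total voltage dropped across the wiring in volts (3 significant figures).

ρ = 0.0251 Ω·mm²/m = 2.51×10^-8 Ω·m
A = 73.4 mm² = 7.340e-05 m²
R = ρL/A = (2.51×10^-8)(1.1)/(7.340e-05) = 3.762×10^-4 Ω
V = IR = 65.6 × 3.762×10^-4 = 0.0247 V

0.0247 V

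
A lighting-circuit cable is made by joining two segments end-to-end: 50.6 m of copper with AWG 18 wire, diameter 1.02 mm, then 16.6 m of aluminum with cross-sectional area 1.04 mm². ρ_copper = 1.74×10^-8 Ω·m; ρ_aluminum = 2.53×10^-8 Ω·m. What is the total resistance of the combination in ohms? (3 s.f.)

Segment 1: A = π(1.02/2 mm)² = π(5.1000e-04 m)² = 8.171e-07 m²
R₁ = ρL/A = (1.74×10^-8)(50.6)/(8.171e-07) = 1.077 Ω
Segment 2: A = 1.04 mm² = 1.040e-06 m²
R₂ = (2.53×10^-8)(16.6)/(1.040e-06) = 0.4038 Ω
R = R₁ + R₂ = 1.48 Ω

1.48 Ω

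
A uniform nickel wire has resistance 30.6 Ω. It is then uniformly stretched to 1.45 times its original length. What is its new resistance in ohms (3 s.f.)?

64.3 Ω

Volume constant ⇒ A' = A/k with k = 1.45. R' = ρ(kL)/(A/k) = k²R.
R' = 2.103 × 30.6 = 64.3 Ω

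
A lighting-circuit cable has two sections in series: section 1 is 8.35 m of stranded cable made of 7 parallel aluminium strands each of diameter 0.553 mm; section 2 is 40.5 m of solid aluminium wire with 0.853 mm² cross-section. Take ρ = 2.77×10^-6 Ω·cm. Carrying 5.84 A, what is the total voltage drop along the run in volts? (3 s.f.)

ρ = 2.77×10^-6 Ω·cm = 2.77×10^-8 Ω·m
Section 1: A_strand = π(2.7650e-04)² = 2.402e-07 m²; R₁ = ρL/(N·A_s) = (2.77×10^-8)(8.35)/(7×2.402e-07) = 0.1376 Ω
Section 2: A = 0.853 mm² = 8.530e-07 m²
R₂ = (2.77×10^-8)(40.5)/(8.530e-07) = 1.315 Ω
R = R₁ + R₂ = 1.453 Ω
V = IR = 5.84 × 1.453 = 8.48 V

8.48 V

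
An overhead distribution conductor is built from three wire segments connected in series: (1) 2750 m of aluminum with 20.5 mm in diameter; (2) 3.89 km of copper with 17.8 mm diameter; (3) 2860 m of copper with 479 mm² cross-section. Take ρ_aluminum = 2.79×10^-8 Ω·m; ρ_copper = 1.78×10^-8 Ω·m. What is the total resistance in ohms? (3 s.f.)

Seg 1: A = π(d/2)² = π(1.0250e-02 m)² = 3.301e-04 m²
R_1 = (2.79×10^-8)(2750)/(3.301e-04) = 0.2325 Ω
Seg 2: A = π(d/2)² = π(8.9000e-03 m)² = 2.488e-04 m²
R_2 = (1.78×10^-8)(3890)/(2.488e-04) = 0.2783 Ω
Seg 3: A = 479 mm² = 4.790e-04 m²
R_3 = (1.78×10^-8)(2860)/(4.790e-04) = 0.1063 Ω
R_total = R_1 + R_2 + R_3 = 0.617 Ω

0.617 Ω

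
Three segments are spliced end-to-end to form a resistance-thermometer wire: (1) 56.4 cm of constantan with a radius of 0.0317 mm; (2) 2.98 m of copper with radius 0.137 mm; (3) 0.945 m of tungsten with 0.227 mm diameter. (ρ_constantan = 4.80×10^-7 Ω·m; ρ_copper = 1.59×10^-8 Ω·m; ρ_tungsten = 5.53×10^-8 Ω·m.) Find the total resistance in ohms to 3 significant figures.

87.8 Ω

Seg 1: A = πr² = π(3.1700e-05 m)² = 3.157e-09 m²
R_1 = (4.80×10^-7)(0.564)/(3.157e-09) = 85.75 Ω
Seg 2: A = πr² = π(1.3700e-04 m)² = 5.896e-08 m²
R_2 = (1.59×10^-8)(2.98)/(5.896e-08) = 0.8036 Ω
Seg 3: A = π(d/2)² = π(1.1350e-04 m)² = 4.047e-08 m²
R_3 = (5.53×10^-8)(0.945)/(4.047e-08) = 1.291 Ω
R_total = R_1 + R_2 + R_3 = 87.8 Ω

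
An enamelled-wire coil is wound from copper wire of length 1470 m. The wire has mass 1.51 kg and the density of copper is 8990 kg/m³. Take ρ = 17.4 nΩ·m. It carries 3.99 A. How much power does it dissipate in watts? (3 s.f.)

ρ = 17.4 nΩ·m = 1.74×10^-8 Ω·m
A = m/(density·L) = 1.51/(8990×1470) = 1.1426e-07 m²
R = ρL/A = (1.74×10^-8)(1470)/(1.1426e-07) = 223.9 Ω
P = I²R = (3.99)² × 223.9 = 3560 W

3560 W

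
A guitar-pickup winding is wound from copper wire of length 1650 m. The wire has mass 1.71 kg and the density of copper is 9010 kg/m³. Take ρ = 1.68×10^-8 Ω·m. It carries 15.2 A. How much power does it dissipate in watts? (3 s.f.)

55700 W

A = m/(density·L) = 1.71/(9010×1650) = 1.1502e-07 m²
R = ρL/A = (1.68×10^-8)(1650)/(1.1502e-07) = 241 Ω
P = I²R = (15.2)² × 241 = 55700 W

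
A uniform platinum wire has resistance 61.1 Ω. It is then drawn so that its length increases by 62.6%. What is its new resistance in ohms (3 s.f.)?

162 Ω

k = 1 + 62.6/100 = 1.626; volume constant ⇒ A' = A/k, so R' = k²R.
R' = 2.644 × 61.1 = 162 Ω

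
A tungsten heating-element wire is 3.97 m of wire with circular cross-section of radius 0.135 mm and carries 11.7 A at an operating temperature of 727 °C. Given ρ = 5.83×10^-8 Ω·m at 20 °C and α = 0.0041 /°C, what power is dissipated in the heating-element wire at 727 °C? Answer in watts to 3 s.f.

2160 W

A = πr² = π(1.3500e-04 m)² = 5.726e-08 m²
R₍20₎ = ρL/A = (5.83×10^-8)(3.97)/(5.726e-08) = 4.042 Ω
R₍727₎ = R₍20₎(1 + αΔT) = 4.042 × (1 + 0.0041×707) = 15.76 Ω
P = I²R = (11.7)² × 15.76 = 2160 W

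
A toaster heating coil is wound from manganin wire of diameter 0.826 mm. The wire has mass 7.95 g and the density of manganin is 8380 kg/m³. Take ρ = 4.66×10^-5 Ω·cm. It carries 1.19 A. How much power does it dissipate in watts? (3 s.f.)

ρ = 4.66×10^-5 Ω·cm = 4.66×10^-7 Ω·m
A = π(d/2)² = π(4.1300e-04 m)² = 5.3586e-07 m²
L = m/(density·A) = 0.00795/(8380×5.3586e-07) = 1.77 m
R = ρL/A = (4.66×10^-7)(1.77)/(5.3586e-07) = 1.54 Ω
P = I²R = (1.19)² × 1.54 = 2.18 W

2.18 W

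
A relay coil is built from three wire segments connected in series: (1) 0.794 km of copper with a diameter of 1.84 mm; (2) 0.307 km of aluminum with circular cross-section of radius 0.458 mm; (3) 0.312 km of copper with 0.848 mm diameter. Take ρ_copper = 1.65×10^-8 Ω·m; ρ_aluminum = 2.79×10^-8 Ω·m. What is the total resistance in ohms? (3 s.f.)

Seg 1: A = π(d/2)² = π(9.2000e-04 m)² = 2.659e-06 m²
R_1 = (1.65×10^-8)(794)/(2.659e-06) = 4.927 Ω
Seg 2: A = πr² = π(4.5800e-04 m)² = 6.590e-07 m²
R_2 = (2.79×10^-8)(307)/(6.590e-07) = 13 Ω
Seg 3: A = π(d/2)² = π(4.2400e-04 m)² = 5.648e-07 m²
R_3 = (1.65×10^-8)(312)/(5.648e-07) = 9.115 Ω
R_total = R_1 + R_2 + R_3 = 27.0 Ω

27.0 Ω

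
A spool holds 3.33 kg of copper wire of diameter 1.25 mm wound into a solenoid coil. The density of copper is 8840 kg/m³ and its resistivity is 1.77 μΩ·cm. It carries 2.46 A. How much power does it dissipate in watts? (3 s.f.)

ρ = 1.77 μΩ·cm = 1.77×10^-8 Ω·m
A = π(d/2)² = π(6.2500e-04 m)² = 1.2272e-06 m²
L = m/(density·A) = 3.33/(8840×1.2272e-06) = 307 m
R = ρL/A = (1.77×10^-8)(307)/(1.2272e-06) = 4.427 Ω
P = I²R = (2.46)² × 4.427 = 26.8 W

26.8 W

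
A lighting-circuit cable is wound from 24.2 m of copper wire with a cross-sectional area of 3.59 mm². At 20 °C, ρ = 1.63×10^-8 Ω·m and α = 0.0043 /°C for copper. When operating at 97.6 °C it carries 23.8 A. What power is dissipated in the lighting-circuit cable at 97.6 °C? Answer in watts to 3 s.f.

83.0 W

A = 3.59 mm² = 3.590e-06 m²
R₍20₎ = ρL/A = (1.63×10^-8)(24.2)/(3.590e-06) = 0.1099 Ω
R₍97.6₎ = R₍20₎(1 + αΔT) = 0.1099 × (1 + 0.0043×77.6) = 0.1465 Ω
P = I²R = (23.8)² × 0.1465 = 83.0 W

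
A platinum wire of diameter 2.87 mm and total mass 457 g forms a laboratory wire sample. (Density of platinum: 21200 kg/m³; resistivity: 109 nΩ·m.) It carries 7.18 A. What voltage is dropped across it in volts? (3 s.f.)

0.403 V

ρ = 109 nΩ·m = 1.09×10^-7 Ω·m
A = π(d/2)² = π(1.4350e-03 m)² = 6.4692e-06 m²
L = m/(density·A) = 0.457/(21200×6.4692e-06) = 3.332 m
R = ρL/A = (1.09×10^-7)(3.332)/(6.4692e-06) = 0.05614 Ω
V = IR = 7.18 × 0.05614 = 0.403 V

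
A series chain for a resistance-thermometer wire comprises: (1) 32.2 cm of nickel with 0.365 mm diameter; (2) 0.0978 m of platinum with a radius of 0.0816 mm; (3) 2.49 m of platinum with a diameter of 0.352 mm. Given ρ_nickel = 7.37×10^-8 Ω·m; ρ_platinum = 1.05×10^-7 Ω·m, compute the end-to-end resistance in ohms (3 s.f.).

3.40 Ω

Seg 1: A = π(d/2)² = π(1.8250e-04 m)² = 1.046e-07 m²
R_1 = (7.37×10^-8)(0.322)/(1.046e-07) = 0.2268 Ω
Seg 2: A = πr² = π(8.1600e-05 m)² = 2.092e-08 m²
R_2 = (1.05×10^-7)(0.0978)/(2.092e-08) = 0.4909 Ω
Seg 3: A = π(d/2)² = π(1.7600e-04 m)² = 9.731e-08 m²
R_3 = (1.05×10^-7)(2.49)/(9.731e-08) = 2.687 Ω
R_total = R_1 + R_2 + R_3 = 3.40 Ω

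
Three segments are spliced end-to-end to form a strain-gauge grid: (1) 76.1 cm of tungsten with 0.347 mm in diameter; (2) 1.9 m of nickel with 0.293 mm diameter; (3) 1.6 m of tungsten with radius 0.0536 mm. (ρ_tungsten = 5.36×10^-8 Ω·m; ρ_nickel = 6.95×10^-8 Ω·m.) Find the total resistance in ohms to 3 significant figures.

11.9 Ω

Seg 1: A = π(d/2)² = π(1.7350e-04 m)² = 9.457e-08 m²
R_1 = (5.36×10^-8)(0.761)/(9.457e-08) = 0.4313 Ω
Seg 2: A = π(d/2)² = π(1.4650e-04 m)² = 6.743e-08 m²
R_2 = (6.95×10^-8)(1.9)/(6.743e-08) = 1.958 Ω
Seg 3: A = πr² = π(5.3600e-05 m)² = 9.026e-09 m²
R_3 = (5.36×10^-8)(1.6)/(9.026e-09) = 9.502 Ω
R_total = R_1 + R_2 + R_3 = 11.9 Ω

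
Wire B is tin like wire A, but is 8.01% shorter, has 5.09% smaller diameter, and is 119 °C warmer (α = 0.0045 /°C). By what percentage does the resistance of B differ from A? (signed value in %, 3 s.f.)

56.8%

R ∝ ρL/d² with ρ ∝ (1+αΔT), so R_B/R_A = (1 − 8.01/100) × (1 − 5.09/100)⁻² × (1 + 0.0045×119)
= 0.9199 × 1.11 × 1.536 = 1.568
(R_B − R_A)/R_A = 1.568 − 1 = 56.8%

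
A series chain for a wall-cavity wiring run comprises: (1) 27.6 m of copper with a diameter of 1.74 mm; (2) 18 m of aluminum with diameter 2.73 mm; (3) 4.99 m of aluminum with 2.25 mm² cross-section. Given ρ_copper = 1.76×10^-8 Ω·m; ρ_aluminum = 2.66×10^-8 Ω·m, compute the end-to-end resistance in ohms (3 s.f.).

Seg 1: A = π(d/2)² = π(8.7000e-04 m)² = 2.378e-06 m²
R_1 = (1.76×10^-8)(27.6)/(2.378e-06) = 0.2043 Ω
Seg 2: A = π(d/2)² = π(1.3650e-03 m)² = 5.853e-06 m²
R_2 = (2.66×10^-8)(18)/(5.853e-06) = 0.0818 Ω
Seg 3: A = 2.25 mm² = 2.250e-06 m²
R_3 = (2.66×10^-8)(4.99)/(2.250e-06) = 0.05899 Ω
R_total = R_1 + R_2 + R_3 = 0.345 Ω

0.345 Ω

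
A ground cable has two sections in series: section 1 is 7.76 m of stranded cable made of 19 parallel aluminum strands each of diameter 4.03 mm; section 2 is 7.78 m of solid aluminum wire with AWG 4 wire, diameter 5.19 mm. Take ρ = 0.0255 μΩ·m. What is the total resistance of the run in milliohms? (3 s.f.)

10.2 mΩ

ρ = 0.0255 μΩ·m = 2.55×10^-8 Ω·m
Section 1: A_strand = π(2.0150e-03)² = 1.276e-05 m²; R₁ = ρL/(N·A_s) = (2.55×10^-8)(7.76)/(19×1.276e-05) = 8.165×10^-4 Ω
Section 2: A = π(5.19/2 mm)² = π(2.5950e-03 m)² = 2.116e-05 m²
R₂ = (2.55×10^-8)(7.78)/(2.116e-05) = 0.009378 Ω
R = R₁ + R₂ = 10.2 mΩ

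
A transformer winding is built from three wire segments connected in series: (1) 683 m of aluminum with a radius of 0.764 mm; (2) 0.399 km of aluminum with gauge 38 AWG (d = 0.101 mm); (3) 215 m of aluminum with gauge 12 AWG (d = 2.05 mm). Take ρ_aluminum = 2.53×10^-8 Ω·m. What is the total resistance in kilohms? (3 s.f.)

Seg 1: A = πr² = π(7.6400e-04 m)² = 1.834e-06 m²
R_1 = (2.53×10^-8)(683)/(1.834e-06) = 9.423 Ω
Seg 2: A = π(0.101/2 mm)² = π(5.0500e-05 m)² = 8.012e-09 m²
R_2 = (2.53×10^-8)(399)/(8.012e-09) = 1260 Ω
Seg 3: A = π(2.05/2 mm)² = π(1.0250e-03 m)² = 3.301e-06 m²
R_3 = (2.53×10^-8)(215)/(3.301e-06) = 1.648 Ω
R_total = R_1 + R_2 + R_3 = 1.27 kΩ

1.27 kΩ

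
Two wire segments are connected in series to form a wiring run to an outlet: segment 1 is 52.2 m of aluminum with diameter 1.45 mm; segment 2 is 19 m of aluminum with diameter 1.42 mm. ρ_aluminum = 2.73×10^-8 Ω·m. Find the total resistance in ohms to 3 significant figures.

1.19 Ω

Segment 1: A = π(d/2)² = π(7.2500e-04 m)² = 1.651e-06 m²
R₁ = ρL/A = (2.73×10^-8)(52.2)/(1.651e-06) = 0.863 Ω
Segment 2: A = π(d/2)² = π(7.1000e-04 m)² = 1.584e-06 m²
R₂ = (2.73×10^-8)(19)/(1.584e-06) = 0.3275 Ω
R = R₁ + R₂ = 1.19 Ω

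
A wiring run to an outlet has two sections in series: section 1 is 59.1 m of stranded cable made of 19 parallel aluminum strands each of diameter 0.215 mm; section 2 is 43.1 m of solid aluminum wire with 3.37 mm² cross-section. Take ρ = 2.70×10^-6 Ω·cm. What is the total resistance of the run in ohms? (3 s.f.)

2.66 Ω

ρ = 2.70×10^-6 Ω·cm = 2.70×10^-8 Ω·m
Section 1: A_strand = π(1.0750e-04)² = 3.631e-08 m²; R₁ = ρL/(N·A_s) = (2.70×10^-8)(59.1)/(19×3.631e-08) = 2.313 Ω
Section 2: A = 3.37 mm² = 3.370e-06 m²
R₂ = (2.70×10^-8)(43.1)/(3.370e-06) = 0.3453 Ω
R = R₁ + R₂ = 2.66 Ω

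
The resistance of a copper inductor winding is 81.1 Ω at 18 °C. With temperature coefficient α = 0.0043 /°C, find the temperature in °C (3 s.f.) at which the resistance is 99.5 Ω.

R = R₀(1 + α(T − T₀)) ⇒ T = T₀ + (R/R₀ − 1)/α
T = 18 + (99.5/81.1 − 1)/0.0043 = 18 + (0.2269)/0.0043 = 70.8 °C

70.8 °C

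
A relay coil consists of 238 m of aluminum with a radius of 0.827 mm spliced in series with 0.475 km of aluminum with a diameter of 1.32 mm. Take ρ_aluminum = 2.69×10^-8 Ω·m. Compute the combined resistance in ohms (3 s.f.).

12.3 Ω

Segment 1: A = πr² = π(8.2700e-04 m)² = 2.149e-06 m²
R₁ = ρL/A = (2.69×10^-8)(238)/(2.149e-06) = 2.98 Ω
Segment 2: A = π(d/2)² = π(6.6000e-04 m)² = 1.368e-06 m²
R₂ = (2.69×10^-8)(475)/(1.368e-06) = 9.337 Ω
R = R₁ + R₂ = 12.3 Ω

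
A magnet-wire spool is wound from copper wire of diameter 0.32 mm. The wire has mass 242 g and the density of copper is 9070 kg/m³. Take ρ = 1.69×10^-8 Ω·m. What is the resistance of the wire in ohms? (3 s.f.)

69.7 Ω

A = π(d/2)² = π(1.6000e-04 m)² = 8.0425e-08 m²
L = m/(density·A) = 0.242/(9070×8.0425e-08) = 331.8 m
R = ρL/A = (1.69×10^-8)(331.8)/(8.0425e-08) = 69.7 Ω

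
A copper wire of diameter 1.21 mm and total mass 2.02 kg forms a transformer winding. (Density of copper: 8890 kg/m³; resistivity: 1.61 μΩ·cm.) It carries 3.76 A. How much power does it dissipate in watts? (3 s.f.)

39.1 W

ρ = 1.61 μΩ·cm = 1.61×10^-8 Ω·m
A = π(d/2)² = π(6.0500e-04 m)² = 1.1499e-06 m²
L = m/(density·A) = 2.02/(8890×1.1499e-06) = 197.6 m
R = ρL/A = (1.61×10^-8)(197.6)/(1.1499e-06) = 2.767 Ω
P = I²R = (3.76)² × 2.767 = 39.1 W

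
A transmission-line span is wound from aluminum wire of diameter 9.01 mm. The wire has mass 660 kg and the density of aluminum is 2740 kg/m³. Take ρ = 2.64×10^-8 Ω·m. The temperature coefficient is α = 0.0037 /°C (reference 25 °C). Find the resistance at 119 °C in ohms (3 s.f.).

A = π(d/2)² = π(4.5050e-03 m)² = 6.3759e-05 m²
L = m/(density·A) = 660/(2740×6.3759e-05) = 3778 m
R = ρL/A = (2.64×10^-8)(3778)/(6.3759e-05) = 1.564 Ω
R(119 °C) = 1.564 × (1 + 0.0037×94) = 2.11 Ω

2.11 Ω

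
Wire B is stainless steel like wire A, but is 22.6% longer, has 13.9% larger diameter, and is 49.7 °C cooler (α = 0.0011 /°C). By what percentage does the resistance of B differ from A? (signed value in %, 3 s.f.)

-10.7%

R ∝ ρL/d² with ρ ∝ (1+αΔT), so R_B/R_A = (1 + 22.6/100) × (1 + 13.9/100)⁻² × (1 − 0.0011×49.7)
= 1.226 × 0.7708 × 0.9453 = 0.8934
(R_B − R_A)/R_A = 0.8934 − 1 = -10.7%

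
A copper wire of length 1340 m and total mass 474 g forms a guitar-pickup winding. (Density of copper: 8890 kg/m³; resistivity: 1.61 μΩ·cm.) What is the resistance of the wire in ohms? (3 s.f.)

542 Ω

ρ = 1.61 μΩ·cm = 1.61×10^-8 Ω·m
A = m/(density·L) = 0.474/(8890×1340) = 3.9790e-08 m²
R = ρL/A = (1.61×10^-8)(1340)/(3.9790e-08) = 542 Ω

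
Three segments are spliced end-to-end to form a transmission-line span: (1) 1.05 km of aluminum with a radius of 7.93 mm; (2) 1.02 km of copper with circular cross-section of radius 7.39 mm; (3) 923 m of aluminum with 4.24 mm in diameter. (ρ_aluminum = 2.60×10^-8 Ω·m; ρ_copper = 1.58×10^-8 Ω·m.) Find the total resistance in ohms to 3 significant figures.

1.93 Ω

Seg 1: A = πr² = π(7.9300e-03 m)² = 1.976e-04 m²
R_1 = (2.60×10^-8)(1050)/(1.976e-04) = 0.1382 Ω
Seg 2: A = πr² = π(7.3900e-03 m)² = 1.716e-04 m²
R_2 = (1.58×10^-8)(1020)/(1.716e-04) = 0.09393 Ω
Seg 3: A = π(d/2)² = π(2.1200e-03 m)² = 1.412e-05 m²
R_3 = (2.60×10^-8)(923)/(1.412e-05) = 1.7 Ω
R_total = R_1 + R_2 + R_3 = 1.93 Ω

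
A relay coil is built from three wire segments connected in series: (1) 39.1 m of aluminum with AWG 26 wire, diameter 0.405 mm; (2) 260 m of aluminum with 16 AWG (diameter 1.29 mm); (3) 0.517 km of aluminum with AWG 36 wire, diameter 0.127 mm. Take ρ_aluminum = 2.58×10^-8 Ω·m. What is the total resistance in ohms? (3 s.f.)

1070 Ω

Seg 1: A = π(0.405/2 mm)² = π(2.0250e-04 m)² = 1.288e-07 m²
R_1 = (2.58×10^-8)(39.1)/(1.288e-07) = 7.831 Ω
Seg 2: A = π(1.29/2 mm)² = π(6.4500e-04 m)² = 1.307e-06 m²
R_2 = (2.58×10^-8)(260)/(1.307e-06) = 5.132 Ω
Seg 3: A = π(0.127/2 mm)² = π(6.3500e-05 m)² = 1.267e-08 m²
R_3 = (2.58×10^-8)(517)/(1.267e-08) = 1053 Ω
R_total = R_1 + R_2 + R_3 = 1070 Ω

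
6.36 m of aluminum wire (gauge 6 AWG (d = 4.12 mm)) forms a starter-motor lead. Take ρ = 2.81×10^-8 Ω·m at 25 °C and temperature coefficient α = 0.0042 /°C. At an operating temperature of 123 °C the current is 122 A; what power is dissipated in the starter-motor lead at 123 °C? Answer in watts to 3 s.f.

A = π(4.12/2 mm)² = π(2.0600e-03 m)² = 1.333e-05 m²
R₍25₎ = ρL/A = (2.81×10^-8)(6.36)/(1.333e-05) = 0.01341 Ω
R₍123₎ = R₍25₎(1 + αΔT) = 0.01341 × (1 + 0.0042×98) = 0.01892 Ω
P = I²R = (122)² × 0.01892 = 282 W

282 W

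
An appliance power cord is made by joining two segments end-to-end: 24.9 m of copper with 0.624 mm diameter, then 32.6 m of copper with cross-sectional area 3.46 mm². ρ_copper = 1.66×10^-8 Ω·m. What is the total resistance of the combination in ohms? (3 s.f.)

Segment 1: A = π(d/2)² = π(3.1200e-04 m)² = 3.058e-07 m²
R₁ = ρL/A = (1.66×10^-8)(24.9)/(3.058e-07) = 1.352 Ω
Segment 2: A = 3.46 mm² = 3.460e-06 m²
R₂ = (1.66×10^-8)(32.6)/(3.460e-06) = 0.1564 Ω
R = R₁ + R₂ = 1.51 Ω

1.51 Ω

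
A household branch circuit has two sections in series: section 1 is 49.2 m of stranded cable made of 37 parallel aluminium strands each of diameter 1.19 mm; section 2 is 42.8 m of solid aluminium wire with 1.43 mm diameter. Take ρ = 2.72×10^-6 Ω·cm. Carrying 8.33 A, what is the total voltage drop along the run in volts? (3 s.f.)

ρ = 2.72×10^-6 Ω·cm = 2.72×10^-8 Ω·m
Section 1: A_strand = π(5.9500e-04)² = 1.112e-06 m²; R₁ = ρL/(N·A_s) = (2.72×10^-8)(49.2)/(37×1.112e-06) = 0.03252 Ω
Section 2: A = π(d/2)² = π(7.1500e-04 m)² = 1.606e-06 m²
R₂ = (2.72×10^-8)(42.8)/(1.606e-06) = 0.7249 Ω
R = R₁ + R₂ = 0.7574 Ω
V = IR = 8.33 × 0.7574 = 6.31 V

6.31 V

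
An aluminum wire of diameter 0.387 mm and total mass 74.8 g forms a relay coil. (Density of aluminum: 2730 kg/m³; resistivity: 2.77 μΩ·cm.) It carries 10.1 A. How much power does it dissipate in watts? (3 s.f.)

ρ = 2.77 μΩ·cm = 2.77×10^-8 Ω·m
A = π(d/2)² = π(1.9350e-04 m)² = 1.1763e-07 m²
L = m/(density·A) = 0.0748/(2730×1.1763e-07) = 232.9 m
R = ρL/A = (2.77×10^-8)(232.9)/(1.1763e-07) = 54.85 Ω
P = I²R = (10.1)² × 54.85 = 5600 W

5600 W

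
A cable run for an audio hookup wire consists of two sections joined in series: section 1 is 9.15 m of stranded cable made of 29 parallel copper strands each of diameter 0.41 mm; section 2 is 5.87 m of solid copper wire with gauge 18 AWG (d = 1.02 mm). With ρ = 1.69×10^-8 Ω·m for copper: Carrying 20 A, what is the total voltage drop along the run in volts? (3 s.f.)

3.24 V

Section 1: A_strand = π(2.0500e-04)² = 1.320e-07 m²; R₁ = ρL/(N·A_s) = (1.69×10^-8)(9.15)/(29×1.320e-07) = 0.04039 Ω
Section 2: A = π(1.02/2 mm)² = π(5.1000e-04 m)² = 8.171e-07 m²
R₂ = (1.69×10^-8)(5.87)/(8.171e-07) = 0.1214 Ω
R = R₁ + R₂ = 0.1618 Ω
V = IR = 20 × 0.1618 = 3.24 V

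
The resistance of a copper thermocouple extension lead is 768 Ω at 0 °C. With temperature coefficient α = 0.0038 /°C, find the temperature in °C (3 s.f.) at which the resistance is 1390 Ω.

R = R₀(1 + α(T − T₀)) ⇒ T = T₀ + (R/R₀ − 1)/α
T = 0 + (1390/768 − 1)/0.0038 = 0 + (0.8099)/0.0038 = 213 °C

213 °C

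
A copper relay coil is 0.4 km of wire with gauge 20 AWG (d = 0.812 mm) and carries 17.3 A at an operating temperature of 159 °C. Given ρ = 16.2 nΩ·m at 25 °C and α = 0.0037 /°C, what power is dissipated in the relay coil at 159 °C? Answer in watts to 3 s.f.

ρ = 16.2 nΩ·m = 1.62×10^-8 Ω·m
A = π(0.812/2 mm)² = π(4.0600e-04 m)² = 5.178e-07 m²
R₍25₎ = ρL/A = (1.62×10^-8)(400)/(5.178e-07) = 12.51 Ω
R₍159₎ = R₍25₎(1 + αΔT) = 12.51 × (1 + 0.0037×134) = 18.72 Ω
P = I²R = (17.3)² × 18.72 = 5600 W

5600 W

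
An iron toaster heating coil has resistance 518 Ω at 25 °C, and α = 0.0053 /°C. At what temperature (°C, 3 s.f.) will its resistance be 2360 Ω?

696 °C

R = R₀(1 + α(T − T₀)) ⇒ T = T₀ + (R/R₀ − 1)/α
T = 25 + (2360/518 − 1)/0.0053 = 25 + (3.556)/0.0053 = 696 °C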